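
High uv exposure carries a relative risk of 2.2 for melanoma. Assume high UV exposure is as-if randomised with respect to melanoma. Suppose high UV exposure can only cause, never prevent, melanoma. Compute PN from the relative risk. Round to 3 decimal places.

Under exogeneity and monotonicity, PN = (RR − 1) / RR = 1 − 1/RR.
PN = (2.2 − 1) / 2.2 = 1.2 / 2.2 ≈ 0.5455

PN ≈ 0.545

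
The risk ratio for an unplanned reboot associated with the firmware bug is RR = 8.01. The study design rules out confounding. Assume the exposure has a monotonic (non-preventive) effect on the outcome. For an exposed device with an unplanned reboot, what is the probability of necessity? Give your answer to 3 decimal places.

Under exogeneity and monotonicity, PN = (RR − 1) / RR = 1 − 1/RR.
PN = (8.01 − 1) / 8.01 = 7.01 / 8.01 ≈ 0.8752

PN ≈ 0.875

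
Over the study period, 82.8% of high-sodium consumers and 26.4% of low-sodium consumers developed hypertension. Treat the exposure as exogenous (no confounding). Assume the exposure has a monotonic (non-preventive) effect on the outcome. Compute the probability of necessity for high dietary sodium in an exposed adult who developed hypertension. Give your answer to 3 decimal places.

p₁ = 0.828, p₀ = 0.264.
Under exogeneity and monotonicity, PN = (p₁ − p₀) / p₁.
PN = (0.828 − 0.264) / 0.828 = 0.564 / 0.828 ≈ 0.6812

PN ≈ 0.681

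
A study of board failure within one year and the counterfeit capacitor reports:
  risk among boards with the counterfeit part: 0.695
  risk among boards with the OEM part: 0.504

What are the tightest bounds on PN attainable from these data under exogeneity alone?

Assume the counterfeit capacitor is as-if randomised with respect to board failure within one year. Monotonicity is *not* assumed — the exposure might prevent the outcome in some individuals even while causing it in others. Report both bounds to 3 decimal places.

0.275 ≤ PN ≤ 0.714

Let p₁ = 0.695, p₀ = 0.504.
Under exogeneity alone the bounds on PN are max{0,(p₁−p₀)/p₁} ≤ PN ≤ min{1,(1−p₀)/p₁}.
  lower = (p₁ − p₀)/p₁ = 0.191 / 0.695 ≈ 0.2748
  upper = min{1, (1 − p₀)/p₁} = 0.496 / 0.695 ≈ 0.7137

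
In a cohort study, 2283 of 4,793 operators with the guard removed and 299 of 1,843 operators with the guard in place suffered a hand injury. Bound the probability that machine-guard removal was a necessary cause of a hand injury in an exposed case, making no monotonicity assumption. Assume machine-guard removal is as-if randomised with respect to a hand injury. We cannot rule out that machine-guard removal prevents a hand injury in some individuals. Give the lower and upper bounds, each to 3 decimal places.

p₁ = P(outcome | exposed) = 2283/4793 = 0.47632
p₀ = P(outcome | unexposed) = 299/1843 = 0.16224
Under exogeneity alone the bounds on PN are max{0,(p₁−p₀)/p₁} ≤ PN ≤ min{1,(1−p₀)/p₁}.
  lower = (p₁ − p₀)/p₁ = 0.31408 / 0.47632 ≈ 0.6594
  upper = min{1, (1 − p₀)/p₁} = 0.83776 / 0.47632 ≈ 1.7588 → capped at 1

0.659 ≤ PN ≤ 1.000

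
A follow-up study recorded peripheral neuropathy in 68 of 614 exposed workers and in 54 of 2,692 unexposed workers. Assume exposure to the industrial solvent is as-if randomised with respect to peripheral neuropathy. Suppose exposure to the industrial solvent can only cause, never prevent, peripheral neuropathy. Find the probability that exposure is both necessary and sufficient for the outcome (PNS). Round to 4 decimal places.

p₁ = P(outcome | exposed) = 68/614 = 0.11075
p₀ = P(outcome | unexposed) = 54/2692 = 0.020059
Under exogeneity and monotonicity, PNS = p₁ − p₀.
PNS = 0.11075 − 0.020059 = 0.09069

PNS ≈ 0.0907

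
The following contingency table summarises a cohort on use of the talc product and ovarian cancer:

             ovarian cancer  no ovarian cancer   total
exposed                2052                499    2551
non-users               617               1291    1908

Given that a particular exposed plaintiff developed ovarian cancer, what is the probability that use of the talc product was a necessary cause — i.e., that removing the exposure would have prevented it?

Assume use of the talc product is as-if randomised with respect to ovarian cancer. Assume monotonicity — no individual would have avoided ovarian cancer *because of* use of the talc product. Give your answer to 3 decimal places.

p₁ = P(outcome | exposed) = 2052/2551 = 0.80439
p₀ = P(outcome | unexposed) = 617/1908 = 0.32338
Under exogeneity and monotonicity, PN = (p₁ − p₀)/p₁.
PN = (0.80439 − 0.32338) / 0.80439 ≈ 0.5980

PN ≈ 0.598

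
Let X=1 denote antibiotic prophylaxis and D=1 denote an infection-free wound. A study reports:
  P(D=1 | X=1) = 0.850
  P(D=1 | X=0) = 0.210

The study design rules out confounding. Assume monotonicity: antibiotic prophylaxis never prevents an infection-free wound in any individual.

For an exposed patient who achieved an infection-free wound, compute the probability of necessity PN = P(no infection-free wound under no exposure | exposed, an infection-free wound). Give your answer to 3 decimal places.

PN ≈ 0.753

Let p₁ = 0.85, p₀ = 0.21.
Under exogeneity and monotonicity, PN = (p₁ − p₀) / p₁.
PN = (0.85 − 0.21) / 0.85 = 0.64 / 0.85 ≈ 0.7529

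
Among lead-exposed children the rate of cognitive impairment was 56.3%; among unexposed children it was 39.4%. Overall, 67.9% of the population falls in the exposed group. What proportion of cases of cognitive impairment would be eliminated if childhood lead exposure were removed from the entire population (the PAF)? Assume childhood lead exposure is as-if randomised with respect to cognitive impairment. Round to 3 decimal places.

p₁ = 0.563, p₀ = 0.394.
Overall risk P(Y=1) = π·p₁ + (1−π)·p₀ = 0.679×0.563 + 0.321×0.394 = 0.50875.
Under exogeneity, PAF = [P(Y=1) − p₀] / P(Y=1).
PAF = (0.50875 − 0.394) / 0.50875 ≈ 0.2256

PAF ≈ 0.226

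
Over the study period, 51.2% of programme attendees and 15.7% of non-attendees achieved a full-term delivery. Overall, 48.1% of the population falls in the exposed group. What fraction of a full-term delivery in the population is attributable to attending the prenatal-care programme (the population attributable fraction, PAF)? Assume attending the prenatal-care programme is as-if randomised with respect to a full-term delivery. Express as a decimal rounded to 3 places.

PAF ≈ 0.521

p₁ = 0.512, p₀ = 0.157.
Overall risk P(Y=1) = π·p₁ + (1−π)·p₀ = 0.481×0.512 + 0.519×0.157 = 0.32776.
Under exogeneity, PAF = [P(Y=1) − p₀] / P(Y=1).
PAF = (0.32776 − 0.157) / 0.32776 ≈ 0.5210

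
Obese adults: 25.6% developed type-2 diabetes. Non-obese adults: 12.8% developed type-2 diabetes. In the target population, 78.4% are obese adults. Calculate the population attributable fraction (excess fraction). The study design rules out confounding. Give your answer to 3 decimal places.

PAF ≈ 0.439

p₁ = 0.256, p₀ = 0.128.
Overall risk P(Y=1) = π·p₁ + (1−π)·p₀ = 0.784×0.256 + 0.216×0.128 = 0.22835.
Under exogeneity, PAF = [P(Y=1) − p₀] / P(Y=1).
PAF = (0.22835 − 0.128) / 0.22835 ≈ 0.4395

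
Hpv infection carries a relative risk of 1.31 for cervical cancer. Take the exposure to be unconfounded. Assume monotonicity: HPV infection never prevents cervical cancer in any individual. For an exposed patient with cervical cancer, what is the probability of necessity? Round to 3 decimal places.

PN ≈ 0.237

Under exogeneity and monotonicity, PN = (RR − 1) / RR = 1 − 1/RR.
PN = (1.31 − 1) / 1.31 = 0.31 / 1.31 ≈ 0.2366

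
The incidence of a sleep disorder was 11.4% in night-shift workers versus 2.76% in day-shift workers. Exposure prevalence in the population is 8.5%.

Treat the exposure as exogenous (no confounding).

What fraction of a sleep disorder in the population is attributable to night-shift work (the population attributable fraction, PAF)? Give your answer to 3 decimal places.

p₁ = 0.114, p₀ = 0.0276.
Overall risk P(Y=1) = π·p₁ + (1−π)·p₀ = 0.085×0.114 + 0.915×0.0276 = 0.034944.
Under exogeneity, PAF = [P(Y=1) − p₀] / P(Y=1).
PAF = (0.034944 − 0.0276) / 0.034944 ≈ 0.2102

PAF ≈ 0.210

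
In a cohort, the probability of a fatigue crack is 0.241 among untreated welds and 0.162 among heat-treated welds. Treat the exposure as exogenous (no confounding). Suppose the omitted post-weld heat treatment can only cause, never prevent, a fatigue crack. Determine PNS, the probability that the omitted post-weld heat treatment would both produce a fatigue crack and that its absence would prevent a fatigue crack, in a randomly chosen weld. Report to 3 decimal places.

PNS ≈ 0.079

Let p₁ = 0.241, p₀ = 0.162.
Under exogeneity and monotonicity, PNS = p₁ − p₀.
PNS = 0.241 − 0.162 = 0.079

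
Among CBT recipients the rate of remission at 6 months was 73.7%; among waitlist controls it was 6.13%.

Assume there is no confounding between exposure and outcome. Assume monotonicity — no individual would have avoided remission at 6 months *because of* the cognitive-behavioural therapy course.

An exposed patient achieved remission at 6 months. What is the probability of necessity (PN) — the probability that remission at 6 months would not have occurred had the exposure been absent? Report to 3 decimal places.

PN ≈ 0.917

p₁ = 0.737, p₀ = 0.0613.
Under exogeneity and monotonicity, PN = (p₁ − p₀) / p₁.
PN = (0.737 − 0.0613) / 0.737 = 0.6757 / 0.737 ≈ 0.9168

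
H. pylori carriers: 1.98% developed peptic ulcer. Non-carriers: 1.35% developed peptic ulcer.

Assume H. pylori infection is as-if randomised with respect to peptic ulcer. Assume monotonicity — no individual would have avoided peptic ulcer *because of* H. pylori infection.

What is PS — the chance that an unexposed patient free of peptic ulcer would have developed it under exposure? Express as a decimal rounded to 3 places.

PS ≈ 0.006

p₁ = 0.0198, p₀ = 0.0135.
Under exogeneity and monotonicity, PS = (p₁ − p₀) / (1 − p₀).
PS = (0.0198 − 0.0135) / (1 − 0.0135) = 0.0063 / 0.9865 ≈ 0.0064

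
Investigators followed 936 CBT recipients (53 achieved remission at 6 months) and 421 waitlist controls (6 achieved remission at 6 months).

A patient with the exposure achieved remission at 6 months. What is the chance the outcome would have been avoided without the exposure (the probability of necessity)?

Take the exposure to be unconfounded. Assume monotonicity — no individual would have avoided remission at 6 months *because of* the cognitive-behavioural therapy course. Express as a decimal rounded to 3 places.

p₁ = P(outcome | exposed) = 53/936 = 0.056624
p₀ = P(outcome | unexposed) = 6/421 = 0.014252
Under exogeneity and monotonicity, PN = (p₁ − p₀) / p₁.
PN = (0.056624 − 0.014252) / 0.056624 = 0.042372 / 0.056624 ≈ 0.7483

PN ≈ 0.748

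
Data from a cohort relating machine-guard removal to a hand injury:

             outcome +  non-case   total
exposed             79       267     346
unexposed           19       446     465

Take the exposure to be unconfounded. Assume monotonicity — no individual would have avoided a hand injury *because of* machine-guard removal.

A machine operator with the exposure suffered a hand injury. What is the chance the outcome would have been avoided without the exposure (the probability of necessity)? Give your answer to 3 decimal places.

PN ≈ 0.821

p₁ = P(outcome | exposed) = 79/346 = 0.22832
p₀ = P(outcome | unexposed) = 19/465 = 0.04086
Under exogeneity and monotonicity, PN = (p₁ − p₀)/p₁.
PN = (0.22832 − 0.04086) / 0.22832 ≈ 0.8210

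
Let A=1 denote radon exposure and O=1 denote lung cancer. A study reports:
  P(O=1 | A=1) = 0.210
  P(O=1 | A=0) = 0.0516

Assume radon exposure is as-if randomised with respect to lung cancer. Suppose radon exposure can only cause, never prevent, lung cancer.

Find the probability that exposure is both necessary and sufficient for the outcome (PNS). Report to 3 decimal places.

Let p₁ = 0.21, p₀ = 0.0516.
Under exogeneity and monotonicity, PNS = p₁ − p₀.
PNS = 0.21 − 0.0516 = 0.1584

PNS ≈ 0.158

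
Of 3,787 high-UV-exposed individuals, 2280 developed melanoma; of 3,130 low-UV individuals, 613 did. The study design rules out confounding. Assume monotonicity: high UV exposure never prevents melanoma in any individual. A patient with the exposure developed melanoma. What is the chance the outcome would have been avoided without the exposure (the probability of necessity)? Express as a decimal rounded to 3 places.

PN ≈ 0.675

p₁ = P(outcome | exposed) = 2280/3787 = 0.60206
p₀ = P(outcome | unexposed) = 613/3130 = 0.19585
Under exogeneity and monotonicity, PN = (p₁ − p₀) / p₁.
PN = (0.60206 − 0.19585) / 0.60206 = 0.40621 / 0.60206 ≈ 0.6747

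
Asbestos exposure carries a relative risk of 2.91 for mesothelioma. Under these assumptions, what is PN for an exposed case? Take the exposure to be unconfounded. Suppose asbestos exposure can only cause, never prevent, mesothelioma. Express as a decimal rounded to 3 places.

Under exogeneity and monotonicity, PN = (RR − 1) / RR = 1 − 1/RR.
PN = (2.91 − 1) / 2.91 = 1.91 / 2.91 ≈ 0.6564

PN ≈ 0.656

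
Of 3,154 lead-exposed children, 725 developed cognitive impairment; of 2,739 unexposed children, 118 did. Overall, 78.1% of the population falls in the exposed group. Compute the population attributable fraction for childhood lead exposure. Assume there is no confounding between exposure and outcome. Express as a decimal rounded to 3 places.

PAF ≈ 0.772

p₁ = P(outcome | exposed) = 725/3154 = 0.22987
p₀ = P(outcome | unexposed) = 118/2739 = 0.043081
Overall risk P(Y=1) = π·p₁ + (1−π)·p₀ = 0.781×0.22987 + 0.219×0.043081 = 0.18896.
Under exogeneity, PAF = [P(Y=1) − p₀] / P(Y=1).
PAF = (0.18896 − 0.043081) / 0.18896 ≈ 0.7720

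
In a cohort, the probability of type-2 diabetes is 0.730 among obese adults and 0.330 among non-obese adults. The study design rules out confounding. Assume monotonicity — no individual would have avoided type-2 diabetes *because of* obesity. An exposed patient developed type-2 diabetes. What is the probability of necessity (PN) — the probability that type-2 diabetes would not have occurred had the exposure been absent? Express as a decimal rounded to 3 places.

PN ≈ 0.548

Let p₁ = 0.73, p₀ = 0.33.
Under exogeneity and monotonicity, PN = (p₁ − p₀) / p₁.
PN = (0.73 − 0.33) / 0.73 = 0.4 / 0.73 ≈ 0.5479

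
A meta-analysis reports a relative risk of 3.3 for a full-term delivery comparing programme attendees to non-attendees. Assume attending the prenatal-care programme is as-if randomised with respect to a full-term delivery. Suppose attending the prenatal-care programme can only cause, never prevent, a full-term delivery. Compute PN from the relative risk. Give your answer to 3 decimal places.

Under exogeneity and monotonicity, PN = (RR − 1) / RR = 1 − 1/RR.
PN = (3.3 − 1) / 3.3 = 2.3 / 3.3 ≈ 0.6970

PN ≈ 0.697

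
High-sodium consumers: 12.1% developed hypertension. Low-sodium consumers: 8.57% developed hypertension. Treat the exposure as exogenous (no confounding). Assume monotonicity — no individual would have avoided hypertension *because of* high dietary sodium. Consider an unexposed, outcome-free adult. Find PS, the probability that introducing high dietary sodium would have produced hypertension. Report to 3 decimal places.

p₁ = 0.121, p₀ = 0.0857.
Under exogeneity and monotonicity, PS = (p₁ − p₀) / (1 − p₀).
PS = (0.121 − 0.0857) / (1 − 0.0857) = 0.0353 / 0.9143 ≈ 0.0386

PS ≈ 0.039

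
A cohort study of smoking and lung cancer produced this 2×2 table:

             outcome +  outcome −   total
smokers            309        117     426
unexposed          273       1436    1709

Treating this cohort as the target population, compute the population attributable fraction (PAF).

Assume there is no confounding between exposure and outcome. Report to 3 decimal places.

PAF ≈ 0.414

p₁ = P(outcome | exposed) = 309/426 = 0.72535
p₀ = P(outcome | unexposed) = 273/1709 = 0.15974
Exposure prevalence π = 426/2135 = 0.19953; overall risk P(Y=1) = 0.2726.
Under exogeneity, PAF = [P(Y=1) − p₀]/P(Y=1).
PAF = (0.2726 − 0.15974) / 0.2726 ≈ 0.4140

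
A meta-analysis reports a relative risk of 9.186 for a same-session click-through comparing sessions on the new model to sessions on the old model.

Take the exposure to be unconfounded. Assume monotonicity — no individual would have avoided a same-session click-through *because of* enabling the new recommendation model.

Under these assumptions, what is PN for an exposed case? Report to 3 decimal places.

Under exogeneity and monotonicity, PN = (RR − 1) / RR = 1 − 1/RR.
PN = (9.186 − 1) / 9.186 = 8.186 / 9.186 ≈ 0.8911

PN ≈ 0.891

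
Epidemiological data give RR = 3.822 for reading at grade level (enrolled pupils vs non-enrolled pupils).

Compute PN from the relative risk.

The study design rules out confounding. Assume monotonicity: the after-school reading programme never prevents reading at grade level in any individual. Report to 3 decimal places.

Under exogeneity and monotonicity, PN = (RR − 1) / RR = 1 − 1/RR.
PN = (3.822 − 1) / 3.822 = 2.822 / 3.822 ≈ 0.7384

PN ≈ 0.738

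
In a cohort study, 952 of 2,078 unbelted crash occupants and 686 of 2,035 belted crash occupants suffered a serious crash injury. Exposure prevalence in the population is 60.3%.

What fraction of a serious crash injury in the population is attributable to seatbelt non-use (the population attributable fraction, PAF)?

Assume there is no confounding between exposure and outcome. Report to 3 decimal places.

p₁ = P(outcome | exposed) = 952/2078 = 0.45813
p₀ = P(outcome | unexposed) = 686/2035 = 0.3371
Overall risk P(Y=1) = π·p₁ + (1−π)·p₀ = 0.603×0.45813 + 0.397×0.3371 = 0.41008.
Under exogeneity, PAF = [P(Y=1) − p₀] / P(Y=1).
PAF = (0.41008 − 0.3371) / 0.41008 ≈ 0.1780

PAF ≈ 0.178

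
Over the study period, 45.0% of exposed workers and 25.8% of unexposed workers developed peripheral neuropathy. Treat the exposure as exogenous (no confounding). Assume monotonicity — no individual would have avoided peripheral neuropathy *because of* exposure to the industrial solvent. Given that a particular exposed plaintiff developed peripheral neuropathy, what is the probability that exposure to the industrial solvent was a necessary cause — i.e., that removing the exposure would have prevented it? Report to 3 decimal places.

p₁ = 0.45, p₀ = 0.258.
Under exogeneity and monotonicity, PN = (p₁ − p₀) / p₁.
PN = (0.45 − 0.258) / 0.45 = 0.192 / 0.45 ≈ 0.4267

PN ≈ 0.427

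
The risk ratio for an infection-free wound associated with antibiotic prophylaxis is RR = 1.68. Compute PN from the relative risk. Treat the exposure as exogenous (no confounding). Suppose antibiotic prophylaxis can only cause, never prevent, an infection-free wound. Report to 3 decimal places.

PN ≈ 0.405

Under exogeneity and monotonicity, PN = (RR − 1) / RR = 1 − 1/RR.
PN = (1.68 − 1) / 1.68 = 0.68 / 1.68 ≈ 0.4048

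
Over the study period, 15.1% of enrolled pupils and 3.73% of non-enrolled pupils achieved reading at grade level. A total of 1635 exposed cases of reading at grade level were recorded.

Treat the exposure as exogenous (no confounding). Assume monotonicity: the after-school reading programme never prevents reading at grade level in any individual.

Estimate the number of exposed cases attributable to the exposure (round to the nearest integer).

p₁ = 0.151, p₀ = 0.0373.
PN = (p₁ − p₀)/p₁ = (0.151 − 0.0373) / 0.151 ≈ 0.75298.
Attributable cases ≈ PN × (exposed cases) = 0.75298 × 1635 ≈ 1231.12.

about 1231 cases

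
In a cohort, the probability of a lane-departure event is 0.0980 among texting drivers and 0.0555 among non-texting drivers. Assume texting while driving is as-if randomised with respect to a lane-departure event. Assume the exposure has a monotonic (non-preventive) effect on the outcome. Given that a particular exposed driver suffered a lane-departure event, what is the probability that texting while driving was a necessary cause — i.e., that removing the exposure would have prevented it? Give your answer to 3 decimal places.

PN ≈ 0.434

Let p₁ = 0.098, p₀ = 0.0555.
Under exogeneity and monotonicity, PN = (p₁ − p₀) / p₁.
PN = (0.098 − 0.0555) / 0.098 = 0.0425 / 0.098 ≈ 0.4337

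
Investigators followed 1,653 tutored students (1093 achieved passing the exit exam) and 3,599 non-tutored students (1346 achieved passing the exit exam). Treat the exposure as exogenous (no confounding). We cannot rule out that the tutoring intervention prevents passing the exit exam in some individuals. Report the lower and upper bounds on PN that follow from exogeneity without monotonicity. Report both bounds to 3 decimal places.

0.434 ≤ PN ≤ 0.947

p₁ = P(outcome | exposed) = 1093/1653 = 0.66122
p₀ = P(outcome | unexposed) = 1346/3599 = 0.37399
Under exogeneity alone the bounds on PN are max{0,(p₁−p₀)/p₁} ≤ PN ≤ min{1,(1−p₀)/p₁}.
  lower = (p₁ − p₀)/p₁ = 0.28723 / 0.66122 ≈ 0.4344
  upper = min{1, (1 − p₀)/p₁} = 0.62601 / 0.66122 ≈ 0.9467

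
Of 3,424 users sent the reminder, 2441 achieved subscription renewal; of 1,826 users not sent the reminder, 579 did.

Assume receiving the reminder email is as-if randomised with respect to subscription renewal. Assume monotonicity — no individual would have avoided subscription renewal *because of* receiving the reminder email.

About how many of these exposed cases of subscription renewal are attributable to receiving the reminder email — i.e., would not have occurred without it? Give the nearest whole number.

p₁ = P(outcome | exposed) = 2441/3424 = 0.71291
p₀ = P(outcome | unexposed) = 579/1826 = 0.31709
PN = (p₁ − p₀)/p₁ = (0.71291 − 0.31709) / 0.71291 ≈ 0.55522.
Attributable cases ≈ PN × (exposed cases) = 0.55522 × 2441 ≈ 1355.30.

about 1355 cases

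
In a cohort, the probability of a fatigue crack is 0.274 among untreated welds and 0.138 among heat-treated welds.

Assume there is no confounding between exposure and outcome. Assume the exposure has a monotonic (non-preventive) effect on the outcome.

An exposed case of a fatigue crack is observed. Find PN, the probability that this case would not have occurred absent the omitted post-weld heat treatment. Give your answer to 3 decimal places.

PN ≈ 0.496

Let p₁ = 0.274, p₀ = 0.138.
Under exogeneity and monotonicity, PN = (p₁ − p₀) / p₁.
PN = (0.274 − 0.138) / 0.274 = 0.136 / 0.274 ≈ 0.4964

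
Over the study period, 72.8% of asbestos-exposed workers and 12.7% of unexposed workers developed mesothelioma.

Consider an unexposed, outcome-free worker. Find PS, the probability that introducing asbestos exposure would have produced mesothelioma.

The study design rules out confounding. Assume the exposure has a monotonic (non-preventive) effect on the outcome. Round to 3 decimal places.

p₁ = 0.728, p₀ = 0.127.
Under exogeneity and monotonicity, PS = (p₁ − p₀) / (1 − p₀).
PS = (0.728 − 0.127) / (1 − 0.127) = 0.601 / 0.873 ≈ 0.6884

PS ≈ 0.688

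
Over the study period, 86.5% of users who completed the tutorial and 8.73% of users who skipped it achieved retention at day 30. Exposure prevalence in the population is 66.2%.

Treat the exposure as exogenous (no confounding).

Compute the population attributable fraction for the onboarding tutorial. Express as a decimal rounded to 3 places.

p₁ = 0.865, p₀ = 0.0873.
Overall risk P(Y=1) = π·p₁ + (1−π)·p₀ = 0.662×0.865 + 0.338×0.0873 = 0.60214.
Under exogeneity, PAF = [P(Y=1) − p₀] / P(Y=1).
PAF = (0.60214 − 0.0873) / 0.60214 ≈ 0.8550

PAF ≈ 0.855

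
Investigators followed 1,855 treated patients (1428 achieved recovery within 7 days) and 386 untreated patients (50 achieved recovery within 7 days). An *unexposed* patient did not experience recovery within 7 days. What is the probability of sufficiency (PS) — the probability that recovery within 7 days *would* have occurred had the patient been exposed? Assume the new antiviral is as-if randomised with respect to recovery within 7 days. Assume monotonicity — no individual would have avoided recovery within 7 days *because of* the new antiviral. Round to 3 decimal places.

p₁ = P(outcome | exposed) = 1428/1855 = 0.76981
p₀ = P(outcome | unexposed) = 50/386 = 0.12953
Under exogeneity and monotonicity, PS = (p₁ − p₀) / (1 − p₀).
PS = (0.76981 − 0.12953) / (1 − 0.12953) = 0.64028 / 0.87047 ≈ 0.7356

PS ≈ 0.736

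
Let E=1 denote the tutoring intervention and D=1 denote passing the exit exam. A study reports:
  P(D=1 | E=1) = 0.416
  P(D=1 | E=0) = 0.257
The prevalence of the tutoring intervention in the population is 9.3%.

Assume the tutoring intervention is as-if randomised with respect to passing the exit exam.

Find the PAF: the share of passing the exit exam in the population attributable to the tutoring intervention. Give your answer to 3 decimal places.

Let p₁ = 0.416, p₀ = 0.257.
Overall risk P(Y=1) = π·p₁ + (1−π)·p₀ = 0.093×0.416 + 0.907×0.257 = 0.27179.
Under exogeneity, PAF = [P(Y=1) − p₀] / P(Y=1).
PAF = (0.27179 − 0.257) / 0.27179 ≈ 0.0544

PAF ≈ 0.054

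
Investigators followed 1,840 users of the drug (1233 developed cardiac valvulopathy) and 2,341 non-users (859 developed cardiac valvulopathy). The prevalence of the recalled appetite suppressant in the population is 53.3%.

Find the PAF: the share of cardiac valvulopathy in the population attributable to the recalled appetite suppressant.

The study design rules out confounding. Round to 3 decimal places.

p₁ = P(outcome | exposed) = 1233/1840 = 0.67011
p₀ = P(outcome | unexposed) = 859/2341 = 0.36694
Overall risk P(Y=1) = π·p₁ + (1−π)·p₀ = 0.533×0.67011 + 0.467×0.36694 = 0.52853.
Under exogeneity, PAF = [P(Y=1) − p₀] / P(Y=1).
PAF = (0.52853 − 0.36694) / 0.52853 ≈ 0.3057

PAF ≈ 0.306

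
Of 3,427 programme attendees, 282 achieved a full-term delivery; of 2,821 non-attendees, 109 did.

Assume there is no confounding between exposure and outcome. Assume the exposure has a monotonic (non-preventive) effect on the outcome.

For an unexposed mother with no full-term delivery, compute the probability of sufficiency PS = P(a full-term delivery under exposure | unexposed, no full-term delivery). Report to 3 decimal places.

p₁ = P(outcome | exposed) = 282/3427 = 0.082288
p₀ = P(outcome | unexposed) = 109/2821 = 0.038639
Under exogeneity and monotonicity, PS = (p₁ − p₀) / (1 − p₀).
PS = (0.082288 − 0.038639) / (1 − 0.038639) = 0.043649 / 0.96136 ≈ 0.0454

PS ≈ 0.045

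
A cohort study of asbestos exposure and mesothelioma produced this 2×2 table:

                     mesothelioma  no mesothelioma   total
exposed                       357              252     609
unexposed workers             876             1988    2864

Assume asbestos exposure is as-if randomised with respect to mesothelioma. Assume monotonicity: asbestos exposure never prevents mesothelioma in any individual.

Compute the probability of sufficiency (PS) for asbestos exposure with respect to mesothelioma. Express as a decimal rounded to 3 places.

p₁ = P(outcome | exposed) = 357/609 = 0.58621
p₀ = P(outcome | unexposed) = 876/2864 = 0.30587
Under exogeneity and monotonicity, PS = (p₁ − p₀) / (1 − p₀).
PS = (0.58621 − 0.30587) / (1 − 0.30587) = 0.28034 / 0.69413 ≈ 0.4039

PS ≈ 0.404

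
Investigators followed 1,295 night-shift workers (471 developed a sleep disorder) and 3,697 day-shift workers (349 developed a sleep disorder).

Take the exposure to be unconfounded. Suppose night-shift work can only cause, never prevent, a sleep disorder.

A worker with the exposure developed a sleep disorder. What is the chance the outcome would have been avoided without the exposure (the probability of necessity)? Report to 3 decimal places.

PN ≈ 0.740

p₁ = P(outcome | exposed) = 471/1295 = 0.36371
p₀ = P(outcome | unexposed) = 349/3697 = 0.094401
Under exogeneity and monotonicity, PN = (p₁ − p₀) / p₁.
PN = (0.36371 − 0.094401) / 0.36371 = 0.26931 / 0.36371 ≈ 0.7404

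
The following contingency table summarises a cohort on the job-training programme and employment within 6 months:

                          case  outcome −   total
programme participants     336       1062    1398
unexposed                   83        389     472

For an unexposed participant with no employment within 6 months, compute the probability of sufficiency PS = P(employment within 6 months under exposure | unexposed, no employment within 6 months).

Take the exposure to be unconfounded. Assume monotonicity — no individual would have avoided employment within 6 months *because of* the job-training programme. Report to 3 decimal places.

p₁ = P(outcome | exposed) = 336/1398 = 0.24034
p₀ = P(outcome | unexposed) = 83/472 = 0.17585
Under exogeneity and monotonicity, PS = (p₁ − p₀)/(1 − p₀).
PS = (0.24034 − 0.17585) / 0.82415 ≈ 0.0783

PS ≈ 0.078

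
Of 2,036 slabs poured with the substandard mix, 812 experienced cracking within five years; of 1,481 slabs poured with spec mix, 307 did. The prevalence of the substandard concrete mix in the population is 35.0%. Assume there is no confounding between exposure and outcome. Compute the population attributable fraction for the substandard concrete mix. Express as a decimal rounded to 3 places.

p₁ = P(outcome | exposed) = 812/2036 = 0.39882
p₀ = P(outcome | unexposed) = 307/1481 = 0.20729
Overall risk P(Y=1) = π·p₁ + (1−π)·p₀ = 0.35×0.39882 + 0.65×0.20729 = 0.27433.
Under exogeneity, PAF = [P(Y=1) − p₀] / P(Y=1).
PAF = (0.27433 − 0.20729) / 0.27433 ≈ 0.2444

PAF ≈ 0.244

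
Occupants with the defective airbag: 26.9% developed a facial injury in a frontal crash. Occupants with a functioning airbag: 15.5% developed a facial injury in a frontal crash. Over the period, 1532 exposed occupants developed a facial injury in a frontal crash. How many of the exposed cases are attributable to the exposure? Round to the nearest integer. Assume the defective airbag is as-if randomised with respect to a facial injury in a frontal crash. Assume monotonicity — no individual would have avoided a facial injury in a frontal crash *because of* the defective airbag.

about 649 cases

p₁ = 0.269, p₀ = 0.155.
PN = (p₁ − p₀)/p₁ = (0.269 − 0.155) / 0.269 ≈ 0.42379.
Attributable cases ≈ PN × (exposed cases) = 0.42379 × 1532 ≈ 649.25.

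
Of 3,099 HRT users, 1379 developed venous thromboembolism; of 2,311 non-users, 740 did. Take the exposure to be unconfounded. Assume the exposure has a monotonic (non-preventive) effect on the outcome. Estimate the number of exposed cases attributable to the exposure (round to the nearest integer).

about 387 cases

p₁ = P(outcome | exposed) = 1379/3099 = 0.44498
p₀ = P(outcome | unexposed) = 740/2311 = 0.32021
PN = (p₁ − p₀)/p₁ = (0.44498 − 0.32021) / 0.44498 ≈ 0.28040.
Attributable cases ≈ PN × (exposed cases) = 0.28040 × 1379 ≈ 386.68.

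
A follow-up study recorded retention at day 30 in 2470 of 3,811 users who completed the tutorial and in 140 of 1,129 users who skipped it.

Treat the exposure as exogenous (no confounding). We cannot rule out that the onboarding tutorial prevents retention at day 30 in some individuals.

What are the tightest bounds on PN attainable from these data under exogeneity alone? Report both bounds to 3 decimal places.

0.809 ≤ PN ≤ 1.000

p₁ = P(outcome | exposed) = 2470/3811 = 0.64812
p₀ = P(outcome | unexposed) = 140/1129 = 0.124
Under exogeneity alone the bounds on PN are max{0,(p₁−p₀)/p₁} ≤ PN ≤ min{1,(1−p₀)/p₁}.
  lower = (p₁ − p₀)/p₁ = 0.52412 / 0.64812 ≈ 0.8087
  upper = min{1, (1 − p₀)/p₁} = 0.876 / 0.64812 ≈ 1.3516 → capped at 1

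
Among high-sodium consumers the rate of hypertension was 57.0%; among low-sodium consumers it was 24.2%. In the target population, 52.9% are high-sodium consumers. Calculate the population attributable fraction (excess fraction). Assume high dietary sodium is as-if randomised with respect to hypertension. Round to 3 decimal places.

PAF ≈ 0.418

p₁ = 0.57, p₀ = 0.242.
Overall risk P(Y=1) = π·p₁ + (1−π)·p₀ = 0.529×0.57 + 0.471×0.242 = 0.41551.
Under exogeneity, PAF = [P(Y=1) − p₀] / P(Y=1).
PAF = (0.41551 − 0.242) / 0.41551 ≈ 0.4176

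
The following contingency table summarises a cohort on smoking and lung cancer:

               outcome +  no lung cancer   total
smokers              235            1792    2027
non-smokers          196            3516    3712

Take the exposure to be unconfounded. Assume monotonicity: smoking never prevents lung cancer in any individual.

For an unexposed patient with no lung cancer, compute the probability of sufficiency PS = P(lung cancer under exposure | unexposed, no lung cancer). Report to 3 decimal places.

p₁ = P(outcome | exposed) = 235/2027 = 0.11593
p₀ = P(outcome | unexposed) = 196/3712 = 0.052802
Under exogeneity and monotonicity, PS = (p₁ − p₀)/(1 − p₀).
PS = (0.11593 − 0.052802) / 0.9472 ≈ 0.0667

PS ≈ 0.067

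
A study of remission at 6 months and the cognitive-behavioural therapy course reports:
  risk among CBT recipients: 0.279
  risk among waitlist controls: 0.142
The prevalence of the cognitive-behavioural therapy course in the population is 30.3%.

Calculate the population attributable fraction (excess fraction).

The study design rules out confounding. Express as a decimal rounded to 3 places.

PAF ≈ 0.226

Let p₁ = 0.279, p₀ = 0.142.
Overall risk P(Y=1) = π·p₁ + (1−π)·p₀ = 0.303×0.279 + 0.697×0.142 = 0.18351.
Under exogeneity, PAF = [P(Y=1) − p₀] / P(Y=1).
PAF = (0.18351 − 0.142) / 0.18351 ≈ 0.2262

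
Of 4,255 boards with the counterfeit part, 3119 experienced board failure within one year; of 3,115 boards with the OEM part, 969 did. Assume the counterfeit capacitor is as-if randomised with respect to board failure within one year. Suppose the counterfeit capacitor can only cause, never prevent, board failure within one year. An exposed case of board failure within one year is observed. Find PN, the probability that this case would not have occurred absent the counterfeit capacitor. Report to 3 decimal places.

p₁ = P(outcome | exposed) = 3119/4255 = 0.73302
p₀ = P(outcome | unexposed) = 969/3115 = 0.31108
Under exogeneity and monotonicity, PN = (p₁ − p₀) / p₁.
PN = (0.73302 − 0.31108) / 0.73302 = 0.42194 / 0.73302 ≈ 0.5756

PN ≈ 0.576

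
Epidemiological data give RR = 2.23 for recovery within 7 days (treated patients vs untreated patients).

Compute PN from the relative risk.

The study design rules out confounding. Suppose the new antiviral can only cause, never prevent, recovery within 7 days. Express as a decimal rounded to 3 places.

PN ≈ 0.552

Under exogeneity and monotonicity, PN = (RR − 1) / RR = 1 − 1/RR.
PN = (2.23 − 1) / 2.23 = 1.23 / 2.23 ≈ 0.5516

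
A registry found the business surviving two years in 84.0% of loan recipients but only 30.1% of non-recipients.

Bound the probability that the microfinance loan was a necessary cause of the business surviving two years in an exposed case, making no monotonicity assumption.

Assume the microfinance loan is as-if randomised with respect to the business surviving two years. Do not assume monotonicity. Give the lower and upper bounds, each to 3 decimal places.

p₁ = 0.84, p₀ = 0.301.
Under exogeneity alone the bounds on PN are max{0,(p₁−p₀)/p₁} ≤ PN ≤ min{1,(1−p₀)/p₁}.
  lower = (p₁ − p₀)/p₁ = 0.539 / 0.84 ≈ 0.6417
  upper = min{1, (1 − p₀)/p₁} = 0.699 / 0.84 ≈ 0.8321

0.642 ≤ PN ≤ 0.832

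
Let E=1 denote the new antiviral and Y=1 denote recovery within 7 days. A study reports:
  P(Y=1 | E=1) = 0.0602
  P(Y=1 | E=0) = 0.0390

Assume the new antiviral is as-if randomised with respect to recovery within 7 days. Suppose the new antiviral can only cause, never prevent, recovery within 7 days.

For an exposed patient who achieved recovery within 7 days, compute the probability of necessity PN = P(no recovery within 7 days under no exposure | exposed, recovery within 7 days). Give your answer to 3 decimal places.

PN ≈ 0.352

Let p₁ = 0.0602, p₀ = 0.039.
Under exogeneity and monotonicity, PN = (p₁ − p₀) / p₁.
PN = (0.0602 − 0.039) / 0.0602 = 0.0212 / 0.0602 ≈ 0.3522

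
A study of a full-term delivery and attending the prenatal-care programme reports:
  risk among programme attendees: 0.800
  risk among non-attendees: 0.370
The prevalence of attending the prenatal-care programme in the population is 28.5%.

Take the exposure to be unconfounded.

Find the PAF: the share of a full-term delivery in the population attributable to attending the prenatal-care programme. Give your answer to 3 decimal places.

Let p₁ = 0.8, p₀ = 0.37.
Overall risk P(Y=1) = π·p₁ + (1−π)·p₀ = 0.285×0.8 + 0.715×0.37 = 0.49255.
Under exogeneity, PAF = [P(Y=1) − p₀] / P(Y=1).
PAF = (0.49255 − 0.37) / 0.49255 ≈ 0.2488

PAF ≈ 0.249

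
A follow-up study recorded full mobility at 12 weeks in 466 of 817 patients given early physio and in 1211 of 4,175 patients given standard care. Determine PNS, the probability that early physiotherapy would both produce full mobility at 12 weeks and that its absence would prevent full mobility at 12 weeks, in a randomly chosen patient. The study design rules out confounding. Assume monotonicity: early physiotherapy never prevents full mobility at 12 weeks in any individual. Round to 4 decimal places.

PNS ≈ 0.2803

p₁ = P(outcome | exposed) = 466/817 = 0.57038
p₀ = P(outcome | unexposed) = 1211/4175 = 0.29006
Under exogeneity and monotonicity, PNS = p₁ − p₀.
PNS = 0.57038 − 0.29006 = 0.28032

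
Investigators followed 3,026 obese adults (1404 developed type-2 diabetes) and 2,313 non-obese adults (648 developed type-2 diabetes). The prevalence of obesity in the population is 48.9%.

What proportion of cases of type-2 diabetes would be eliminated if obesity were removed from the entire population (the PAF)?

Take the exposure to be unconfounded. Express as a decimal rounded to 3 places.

p₁ = P(outcome | exposed) = 1404/3026 = 0.46398
p₀ = P(outcome | unexposed) = 648/2313 = 0.28016
Overall risk P(Y=1) = π·p₁ + (1−π)·p₀ = 0.489×0.46398 + 0.511×0.28016 = 0.37005.
Under exogeneity, PAF = [P(Y=1) − p₀] / P(Y=1).
PAF = (0.37005 − 0.28016) / 0.37005 ≈ 0.2429

PAF ≈ 0.243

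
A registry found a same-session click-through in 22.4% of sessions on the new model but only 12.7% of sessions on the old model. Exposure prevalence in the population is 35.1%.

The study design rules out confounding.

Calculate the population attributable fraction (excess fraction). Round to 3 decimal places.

PAF ≈ 0.211

p₁ = 0.224, p₀ = 0.127.
Overall risk P(Y=1) = π·p₁ + (1−π)·p₀ = 0.351×0.224 + 0.649×0.127 = 0.16105.
Under exogeneity, PAF = [P(Y=1) − p₀] / P(Y=1).
PAF = (0.16105 − 0.127) / 0.16105 ≈ 0.2114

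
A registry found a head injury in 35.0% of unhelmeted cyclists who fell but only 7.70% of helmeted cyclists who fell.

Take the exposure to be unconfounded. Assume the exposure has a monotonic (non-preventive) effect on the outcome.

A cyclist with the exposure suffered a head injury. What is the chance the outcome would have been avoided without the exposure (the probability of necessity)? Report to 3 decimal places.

PN ≈ 0.780

p₁ = 0.35, p₀ = 0.077.
Under exogeneity and monotonicity, PN = (p₁ − p₀) / p₁.
PN = (0.35 − 0.077) / 0.35 = 0.273 / 0.35 ≈ 0.7800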